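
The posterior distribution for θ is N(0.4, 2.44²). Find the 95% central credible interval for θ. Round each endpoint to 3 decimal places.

[-4.382, 5.182]

The posterior is symmetric, so the 95% equal-tailed interval is θ = 0.4 ± z·2.44 with z = 1.960.
Half-width: 1.960 × 2.44 = 4.782.
0.4 − 4.782 = -4.382; 0.4 + 4.782 = 5.182.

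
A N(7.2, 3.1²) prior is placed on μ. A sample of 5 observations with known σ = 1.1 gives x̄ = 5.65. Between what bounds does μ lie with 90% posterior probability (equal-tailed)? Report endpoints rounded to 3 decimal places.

Posterior precision = 1/3.1² + 5/1.1² = 0.1041 + 4.1322 = 4.2363, so posterior SD = 0.4859.
Posterior mean = (7.2/3.1² + 5·5.65/1.1²) / 4.2363 = 5.6881.
Interval: 5.6881 ± 1.645 × 0.4859 → [4.889, 6.487].

[4.889, 6.487]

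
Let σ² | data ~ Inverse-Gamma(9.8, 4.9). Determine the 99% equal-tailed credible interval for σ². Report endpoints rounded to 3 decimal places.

Inverse-Gamma(9.8, 4.9) quantiles: F⁻¹(0.005) and F⁻¹(0.995).
Equivalently, 1/σ² ~ Gamma(9.8, rate = 4.9); invert its 0.995 and 0.005 quantiles.
Posterior mean ≈ 0.557, SD ≈ 0.199; a Normal approximation gives roughly [0.043, 1.070].
Exact: lower = 0.249; upper = 1.362.

[0.249, 1.362]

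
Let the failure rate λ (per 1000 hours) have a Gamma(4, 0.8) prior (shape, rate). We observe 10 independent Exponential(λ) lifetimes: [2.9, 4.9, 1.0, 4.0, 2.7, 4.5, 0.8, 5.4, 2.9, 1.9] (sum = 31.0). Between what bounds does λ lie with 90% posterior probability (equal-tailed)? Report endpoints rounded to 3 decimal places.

[0.266, 0.650]

Posterior: Gamma(4+10, 0.8+31.0) = Gamma(14, 31.8) (shape, rate).
Equal-tailed 90% interval: Gamma(14, 31.8) quantiles at 0.05 and 0.95.
Posterior mean ≈ 0.440, SD ≈ 0.118; a Normal approximation gives roughly [0.247, 0.634].
Exact: lower = 0.266; upper = 0.650.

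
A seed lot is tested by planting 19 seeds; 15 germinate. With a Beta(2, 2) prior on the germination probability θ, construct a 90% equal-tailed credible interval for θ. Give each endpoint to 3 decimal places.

[0.580, 0.874]

Posterior: Beta(2+15, 2+4) = Beta(17, 6).
Equal-tailed 90% interval: the 0.05 and 0.95 quantiles of Beta(17, 6).
Posterior mean ≈ 0.739, SD ≈ 0.090; a Normal approximation gives roughly [0.592, 0.887].
Exact: F⁻¹(0.05) = 0.580; F⁻¹(0.95) = 0.874.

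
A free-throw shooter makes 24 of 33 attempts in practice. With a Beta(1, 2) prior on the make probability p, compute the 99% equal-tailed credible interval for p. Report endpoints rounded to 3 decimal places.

[0.485, 0.865]

Posterior: Beta(1+24, 2+9) = Beta(25, 11).
Equal-tailed 99% interval: the 0.005 and 0.995 quantiles of Beta(25, 11).
Posterior mean ≈ 0.694, SD ≈ 0.076; a Normal approximation gives roughly [0.499, 0.890].
Exact: F⁻¹(0.005) = 0.485; F⁻¹(0.995) = 0.865.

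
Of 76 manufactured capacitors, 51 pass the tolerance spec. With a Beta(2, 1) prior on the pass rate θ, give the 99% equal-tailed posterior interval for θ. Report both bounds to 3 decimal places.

[0.529, 0.797]

Posterior: Beta(2+51, 1+25) = Beta(53, 26).
Equal-tailed 99% interval: the 0.005 and 0.995 quantiles of Beta(53, 26).
Posterior mean ≈ 0.671, SD ≈ 0.053; a Normal approximation gives roughly [0.536, 0.806].
Exact: F⁻¹(0.005) = 0.529; F⁻¹(0.995) = 0.797.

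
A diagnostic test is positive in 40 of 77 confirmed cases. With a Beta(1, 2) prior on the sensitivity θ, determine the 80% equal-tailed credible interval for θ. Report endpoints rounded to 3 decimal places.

[0.441, 0.584]

Posterior: Beta(1+40, 2+37) = Beta(41, 39).
Equal-tailed 80% interval: the 0.1 and 0.9 quantiles of Beta(41, 39).
Posterior mean ≈ 0.512, SD ≈ 0.056; a Normal approximation gives roughly [0.441, 0.584].
Exact: F⁻¹(0.1) = 0.441; F⁻¹(0.9) = 0.584.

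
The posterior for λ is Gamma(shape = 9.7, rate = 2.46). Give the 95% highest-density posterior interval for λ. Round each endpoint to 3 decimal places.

The posterior is unimodal and skewed, so the HPD interval has equal density at both endpoints and is the shortest 95% interval.
Solving f(1.662) = f(6.466) with F(6.466) − F(1.662) = 0.95 gives [1.662, 6.466].
For comparison, the equal-tailed interval is [1.866, 6.785]; the HPD is narrower and shifted toward the mode.

[1.662, 6.466]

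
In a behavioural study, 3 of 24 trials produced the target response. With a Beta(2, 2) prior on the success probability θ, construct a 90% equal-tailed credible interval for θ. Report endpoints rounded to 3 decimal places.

Posterior: Beta(2+3, 2+21) = Beta(5, 23).
Equal-tailed 90% interval: the 0.05 and 0.95 quantiles of Beta(5, 23).
Posterior mean ≈ 0.179, SD ≈ 0.071; a Normal approximation gives roughly [0.062, 0.296].
Exact: F⁻¹(0.05) = 0.076; F⁻¹(0.95) = 0.308.

[0.076, 0.308]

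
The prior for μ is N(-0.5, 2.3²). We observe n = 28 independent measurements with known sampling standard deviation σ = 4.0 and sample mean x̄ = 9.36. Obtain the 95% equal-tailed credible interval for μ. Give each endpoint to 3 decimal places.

[6.991, 9.806]

Posterior precision = 1/2.3² + 28/4.0² = 0.1890 + 1.7500 = 1.9390, so posterior SD = 0.7181.
Posterior mean = (-0.5/2.3² + 28·9.36/4.0²) / 1.9390 = 8.3988.
Interval: 8.3988 ± 1.960 × 0.7181 → [6.991, 9.806].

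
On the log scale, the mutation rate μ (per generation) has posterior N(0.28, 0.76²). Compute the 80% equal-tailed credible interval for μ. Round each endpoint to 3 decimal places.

[0.500, 3.504]

On the log scale the 80% interval is 0.28 ± 1.282 × 0.76 = [-0.6940, 1.2540].
Exponentiate: [e^-0.6940, e^1.2540] = [0.500, 3.504].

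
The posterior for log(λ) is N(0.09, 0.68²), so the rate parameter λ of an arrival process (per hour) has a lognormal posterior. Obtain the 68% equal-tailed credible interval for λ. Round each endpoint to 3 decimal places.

On the log scale the 68% interval is 0.09 ± 0.994 × 0.68 = [-0.5862, 0.7662].
Exponentiate: [e^-0.5862, e^0.7662] = [0.556, 2.152].

[0.556, 2.152]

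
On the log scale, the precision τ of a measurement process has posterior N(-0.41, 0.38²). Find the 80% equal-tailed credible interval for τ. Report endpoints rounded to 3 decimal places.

On the log scale the 80% interval is -0.41 ± 1.282 × 0.38 = [-0.8970, 0.0770].
Exponentiate: [e^-0.8970, e^0.0770] = [0.408, 1.080].

[0.408, 1.080]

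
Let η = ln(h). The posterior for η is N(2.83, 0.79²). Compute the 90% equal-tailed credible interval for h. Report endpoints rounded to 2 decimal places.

[4.62, 62.14]

On the log scale the 90% interval is 2.83 ± 1.645 × 0.79 = [1.5306, 4.1294].
Exponentiate: [e^1.5306, e^4.1294] = [4.62, 62.14].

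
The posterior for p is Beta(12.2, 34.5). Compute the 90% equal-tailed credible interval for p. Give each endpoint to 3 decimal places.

Posterior: Beta(12.2, 34.5).
Equal-tailed 90% interval: the 0.05 and 0.95 quantiles of Beta(12.2, 34.5).
Posterior mean ≈ 0.261, SD ≈ 0.064; a Normal approximation gives roughly [0.157, 0.366].
Exact: F⁻¹(0.05) = 0.163; F⁻¹(0.95) = 0.372.

[0.163, 0.372]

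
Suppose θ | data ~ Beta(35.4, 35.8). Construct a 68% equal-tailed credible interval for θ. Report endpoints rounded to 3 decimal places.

[0.438, 0.556]

Posterior: Beta(35.4, 35.8).
Equal-tailed 68% interval: the 0.16 and 0.84 quantiles of Beta(35.4, 35.8).
Posterior mean ≈ 0.497, SD ≈ 0.059; a Normal approximation gives roughly [0.439, 0.556].
Exact: F⁻¹(0.16) = 0.438; F⁻¹(0.84) = 0.556.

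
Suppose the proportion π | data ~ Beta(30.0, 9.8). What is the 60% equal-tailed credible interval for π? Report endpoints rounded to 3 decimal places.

Posterior: Beta(30.0, 9.8).
Equal-tailed 60% interval: the 0.2 and 0.8 quantiles of Beta(30.0, 9.8).
Posterior mean ≈ 0.754, SD ≈ 0.067; a Normal approximation gives roughly [0.697, 0.811].
Exact: F⁻¹(0.2) = 0.698; F⁻¹(0.8) = 0.812.

[0.698, 0.812]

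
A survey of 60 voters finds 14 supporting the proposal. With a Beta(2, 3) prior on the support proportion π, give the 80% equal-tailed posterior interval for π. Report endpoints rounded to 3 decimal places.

[0.180, 0.316]

Posterior: Beta(2+14, 3+46) = Beta(16, 49).
Equal-tailed 80% interval: the 0.1 and 0.9 quantiles of Beta(16, 49).
Posterior mean ≈ 0.246, SD ≈ 0.053; a Normal approximation gives roughly [0.178, 0.314].
Exact: F⁻¹(0.1) = 0.180; F⁻¹(0.9) = 0.316.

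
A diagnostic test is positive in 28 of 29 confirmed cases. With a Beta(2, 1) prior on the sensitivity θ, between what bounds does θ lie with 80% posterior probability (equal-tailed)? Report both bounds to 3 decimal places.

[0.880, 0.983]

Posterior: Beta(2+28, 1+1) = Beta(30, 2).
Equal-tailed 80% interval: the 0.1 and 0.9 quantiles of Beta(30, 2).
Posterior mean ≈ 0.938, SD ≈ 0.042; a Normal approximation gives roughly [0.883, 0.992].
Exact: F⁻¹(0.1) = 0.880; F⁻¹(0.9) = 0.983.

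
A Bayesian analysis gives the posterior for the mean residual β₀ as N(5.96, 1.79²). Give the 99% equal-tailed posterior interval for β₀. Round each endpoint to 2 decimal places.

The posterior is symmetric, so the 99% equal-tailed interval is β₀ = 5.96 ± z·1.79 with z = 2.576.
Half-width: 2.576 × 1.79 = 4.61.
5.96 − 4.61 = 1.35; 5.96 + 4.61 = 10.57.

[1.35, 10.57]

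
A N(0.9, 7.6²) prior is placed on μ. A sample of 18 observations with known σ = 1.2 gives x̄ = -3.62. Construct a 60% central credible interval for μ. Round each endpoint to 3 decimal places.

[-3.852, -3.376]

Posterior precision = 1/7.6² + 18/1.2² = 0.0173 + 12.5000 = 12.5173, so posterior SD = 0.2826.
Posterior mean = (0.9/7.6² + 18·-3.62/1.2²) / 12.5173 = -3.6137.
Interval: -3.6137 ± 0.842 × 0.2826 → [-3.852, -3.376].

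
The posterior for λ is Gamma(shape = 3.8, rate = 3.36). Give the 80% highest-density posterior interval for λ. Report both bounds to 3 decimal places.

The posterior is unimodal and skewed, so the HPD interval has equal density at both endpoints and is the shortest 80% interval.
Solving f(0.336) = f(1.673) with F(1.673) − F(0.336) = 0.80 gives [0.336, 1.673].
For comparison, the equal-tailed interval is [0.480, 1.909]; the HPD is narrower and shifted toward the mode.

[0.336, 1.673]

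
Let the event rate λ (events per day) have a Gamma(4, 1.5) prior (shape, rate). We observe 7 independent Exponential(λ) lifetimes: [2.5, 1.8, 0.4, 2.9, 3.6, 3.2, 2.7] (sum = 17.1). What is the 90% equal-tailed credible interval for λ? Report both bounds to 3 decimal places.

[0.332, 0.912]

Posterior: Gamma(4+7, 1.5+17.1) = Gamma(11, 18.6) (shape, rate).
Equal-tailed 90% interval: Gamma(11, 18.6) quantiles at 0.05 and 0.95.
Posterior mean ≈ 0.591, SD ≈ 0.178; a Normal approximation gives roughly [0.298, 0.885].
Exact: lower = 0.332; upper = 0.912.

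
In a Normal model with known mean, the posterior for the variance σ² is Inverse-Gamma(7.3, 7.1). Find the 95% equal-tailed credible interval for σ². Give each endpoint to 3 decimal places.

[0.527, 2.364]

Inverse-Gamma(7.3, 7.1) quantiles: F⁻¹(0.025) and F⁻¹(0.975).
Equivalently, 1/σ² ~ Gamma(7.3, rate = 7.1); invert its 0.975 and 0.025 quantiles.
Posterior mean ≈ 1.127, SD ≈ 0.490; a Normal approximation gives roughly [0.168, 2.086].
Exact: lower = 0.527; upper = 2.364.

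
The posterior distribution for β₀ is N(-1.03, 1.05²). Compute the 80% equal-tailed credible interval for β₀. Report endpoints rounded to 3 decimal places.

The posterior is symmetric, so the 80% equal-tailed interval is β₀ = -1.03 ± z·1.05 with z = 1.282.
Half-width: 1.282 × 1.05 = 1.346.
-1.03 − 1.346 = -2.376; -1.03 + 1.346 = 0.316.

[-2.376, 0.316]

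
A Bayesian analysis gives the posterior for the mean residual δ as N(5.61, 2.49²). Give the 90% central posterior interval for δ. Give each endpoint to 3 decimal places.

[1.514, 9.706]

The posterior is symmetric, so the 90% equal-tailed interval is δ = 5.61 ± z·2.49 with z = 1.645.
Half-width: 1.645 × 2.49 = 4.096.
5.61 − 4.096 = 1.514; 5.61 + 4.096 = 9.706.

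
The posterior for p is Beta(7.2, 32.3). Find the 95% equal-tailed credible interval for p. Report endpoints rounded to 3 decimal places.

[0.080, 0.315]

Posterior: Beta(7.2, 32.3).
Equal-tailed 95% interval: the 0.025 and 0.975 quantiles of Beta(7.2, 32.3).
Posterior mean ≈ 0.182, SD ≈ 0.061; a Normal approximation gives roughly [0.063, 0.301].
Exact: F⁻¹(0.025) = 0.080; F⁻¹(0.975) = 0.315.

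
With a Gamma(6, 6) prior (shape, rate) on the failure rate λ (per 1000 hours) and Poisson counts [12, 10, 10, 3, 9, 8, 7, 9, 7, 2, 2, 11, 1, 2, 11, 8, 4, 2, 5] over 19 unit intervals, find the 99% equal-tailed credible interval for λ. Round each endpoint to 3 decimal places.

Posterior: Gamma(6+123, 6+19) = Gamma(129, 25) (shape, rate).
Equal-tailed 99% interval: Gamma(129, 25) quantiles at 0.005 and 0.995.
Posterior mean ≈ 5.160, SD ≈ 0.454; a Normal approximation gives roughly [3.990, 6.330].
Exact: lower = 4.065; upper = 6.405.

[4.065, 6.405]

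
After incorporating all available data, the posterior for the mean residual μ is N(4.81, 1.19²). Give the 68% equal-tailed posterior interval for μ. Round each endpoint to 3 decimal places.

The posterior is symmetric, so the 68% equal-tailed interval is μ = 4.81 ± z·1.19 with z = 0.994.
Half-width: 0.994 × 1.19 = 1.183.
4.81 − 1.183 = 3.627; 4.81 + 1.183 = 5.993.

[3.627, 5.993]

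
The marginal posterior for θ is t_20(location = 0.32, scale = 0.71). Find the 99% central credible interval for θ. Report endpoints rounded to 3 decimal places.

The t_20 distribution is symmetric; the 99% interval is 0.32 ± t·0.71 with t_{0.995,20} = 2.845.
Half-width: 2.845 × 0.71 = 2.020.
0.32 − 2.020 = -1.700; 0.32 + 2.020 = 2.340.

[-1.700, 2.340]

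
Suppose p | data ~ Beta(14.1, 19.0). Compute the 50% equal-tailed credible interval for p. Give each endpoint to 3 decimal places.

[0.367, 0.483]

Posterior: Beta(14.1, 19.0).
Equal-tailed 50% interval: the 0.25 and 0.75 quantiles of Beta(14.1, 19.0).
Posterior mean ≈ 0.426, SD ≈ 0.085; a Normal approximation gives roughly [0.369, 0.483].
Exact: F⁻¹(0.25) = 0.367; F⁻¹(0.75) = 0.483.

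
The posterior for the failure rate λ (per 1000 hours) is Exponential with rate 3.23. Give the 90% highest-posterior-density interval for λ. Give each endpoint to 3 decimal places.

[0.000, 0.713]

The exponential density is strictly decreasing on [0, ∞), so the HPD interval is anchored at 0: [0, q] with P(λ ≤ q) = 0.90.
q = −ln(1 − 0.90) / 3.23 = 2.3026 / 3.23 = 0.713.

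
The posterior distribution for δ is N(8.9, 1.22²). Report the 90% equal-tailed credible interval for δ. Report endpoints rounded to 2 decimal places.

[6.89, 10.91]

The posterior is symmetric, so the 90% equal-tailed interval is δ = 8.9 ± z·1.22 with z = 1.645.
Half-width: 1.645 × 1.22 = 2.01.
8.9 − 2.01 = 6.89; 8.9 + 2.01 = 10.91.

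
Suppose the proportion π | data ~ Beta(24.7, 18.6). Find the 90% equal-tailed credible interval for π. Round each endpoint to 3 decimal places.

[0.446, 0.691]

Posterior: Beta(24.7, 18.6).
Equal-tailed 90% interval: the 0.05 and 0.95 quantiles of Beta(24.7, 18.6).
Posterior mean ≈ 0.570, SD ≈ 0.074; a Normal approximation gives roughly [0.448, 0.693].
Exact: F⁻¹(0.05) = 0.446; F⁻¹(0.95) = 0.691.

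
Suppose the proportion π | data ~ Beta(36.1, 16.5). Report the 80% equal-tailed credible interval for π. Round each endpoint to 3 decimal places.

Posterior: Beta(36.1, 16.5).
Equal-tailed 80% interval: the 0.1 and 0.9 quantiles of Beta(36.1, 16.5).
Posterior mean ≈ 0.686, SD ≈ 0.063; a Normal approximation gives roughly [0.605, 0.768].
Exact: F⁻¹(0.1) = 0.603; F⁻¹(0.9) = 0.766.

[0.603, 0.766]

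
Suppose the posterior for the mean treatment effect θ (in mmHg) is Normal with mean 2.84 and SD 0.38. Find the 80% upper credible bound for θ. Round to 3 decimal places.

3.160

Need U with P(θ ≤ U) = 0.80: U = 2.84 + z_{0.2}·0.38.
z = 0.842; U = 2.84 + 0.842 × 0.38 = 3.160.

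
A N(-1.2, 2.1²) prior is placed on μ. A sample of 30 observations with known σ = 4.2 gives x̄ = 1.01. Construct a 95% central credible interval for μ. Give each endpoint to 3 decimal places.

[-0.662, 2.162]

Posterior precision = 1/2.1² + 30/4.2² = 0.2268 + 1.7007 = 1.9274, so posterior SD = 0.7203.
Posterior mean = (-1.2/2.1² + 30·1.01/4.2²) / 1.9274 = 0.7500.
Interval: 0.7500 ± 1.960 × 0.7203 → [-0.662, 2.162].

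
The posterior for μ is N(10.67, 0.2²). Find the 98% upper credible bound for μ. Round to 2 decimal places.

11.08

Need U with P(μ ≤ U) = 0.98: U = 10.67 + z_{0.02}·0.2.
z = 2.054; U = 10.67 + 2.054 × 0.2 = 11.08.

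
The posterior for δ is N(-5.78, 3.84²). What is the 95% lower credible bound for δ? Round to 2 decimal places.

-12.10

Need L with P(δ ≥ L) = 0.95: L = -5.78 − z_{0.05}·3.84.
z = 1.645; L = -5.78 − 1.645 × 3.84 = -12.10.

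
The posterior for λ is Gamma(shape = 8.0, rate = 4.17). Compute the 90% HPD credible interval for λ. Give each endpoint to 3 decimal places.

The posterior is unimodal and skewed, so the HPD interval has equal density at both endpoints and is the shortest 90% interval.
Solving f(0.832) = f(2.967) with F(2.967) − F(0.832) = 0.90 gives [0.832, 2.967].
For comparison, the equal-tailed interval is [0.955, 3.153]; the HPD is narrower and shifted toward the mode.

[0.832, 2.967]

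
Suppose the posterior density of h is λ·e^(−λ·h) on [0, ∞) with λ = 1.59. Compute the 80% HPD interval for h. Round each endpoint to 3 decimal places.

The exponential density is strictly decreasing on [0, ∞), so the HPD interval is anchored at 0: [0, q] with P(h ≤ q) = 0.80.
q = −ln(1 − 0.80) / 1.59 = 1.6094 / 1.59 = 1.012.

[0.000, 1.012]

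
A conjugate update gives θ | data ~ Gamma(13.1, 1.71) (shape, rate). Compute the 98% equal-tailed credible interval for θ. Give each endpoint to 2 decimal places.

[3.61, 13.42]

Posterior: Gamma(shape 13.1, rate 1.71).
Equal-tailed 98% interval: Gamma(13.1, 1.71) quantiles at 0.01 and 0.99.
Posterior mean ≈ 7.66, SD ≈ 2.12; a Normal approximation gives roughly [2.74, 12.58].
Exact: lower = 3.61; upper = 13.42.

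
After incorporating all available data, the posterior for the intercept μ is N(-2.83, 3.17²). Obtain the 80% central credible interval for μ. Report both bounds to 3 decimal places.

[-6.893, 1.233]

The posterior is symmetric, so the 80% equal-tailed interval is μ = -2.83 ± z·3.17 with z = 1.282.
Half-width: 1.282 × 3.17 = 4.063.
-2.83 − 4.063 = -6.893; -2.83 + 4.063 = 1.233.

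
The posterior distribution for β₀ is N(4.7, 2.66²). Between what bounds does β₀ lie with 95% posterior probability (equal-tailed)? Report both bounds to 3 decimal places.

The posterior is symmetric, so the 95% equal-tailed interval is β₀ = 4.7 ± z·2.66 with z = 1.960.
Half-width: 1.960 × 2.66 = 5.214.
4.7 − 5.214 = -0.514; 4.7 + 5.214 = 9.914.

[-0.514, 9.914]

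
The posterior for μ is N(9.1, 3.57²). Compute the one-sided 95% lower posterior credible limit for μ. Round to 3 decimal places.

3.228

Need L with P(μ ≥ L) = 0.95: L = 9.1 − z_{0.05}·3.57.
z = 1.645; L = 9.1 − 1.645 × 3.57 = 3.228.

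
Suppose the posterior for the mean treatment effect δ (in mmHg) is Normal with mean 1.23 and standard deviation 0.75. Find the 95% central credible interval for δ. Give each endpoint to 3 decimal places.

[-0.240, 2.700]

The posterior is symmetric, so the 95% equal-tailed interval is δ = 1.23 ± z·0.75 with z = 1.960.
Half-width: 1.960 × 0.75 = 1.470.
1.23 − 1.470 = -0.240; 1.23 + 1.470 = 2.700.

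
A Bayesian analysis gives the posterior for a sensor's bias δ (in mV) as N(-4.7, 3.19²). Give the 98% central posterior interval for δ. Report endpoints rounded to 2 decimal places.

The posterior is symmetric, so the 98% equal-tailed interval is δ = -4.7 ± z·3.19 with z = 2.326.
Half-width: 2.326 × 3.19 = 7.42.
-4.7 − 7.42 = -12.12; -4.7 + 7.42 = 2.72.

[-12.12, 2.72]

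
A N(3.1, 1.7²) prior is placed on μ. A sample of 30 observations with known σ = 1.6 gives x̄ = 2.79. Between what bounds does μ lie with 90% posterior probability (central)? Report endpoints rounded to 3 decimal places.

Posterior precision = 1/1.7² + 30/1.6² = 0.3460 + 11.7187 = 12.0648, so posterior SD = 0.2879.
Posterior mean = (3.1/1.7² + 30·2.79/1.6²) / 12.0648 = 2.7989.
Interval: 2.7989 ± 1.645 × 0.2879 → [2.325, 3.272].

[2.325, 3.272]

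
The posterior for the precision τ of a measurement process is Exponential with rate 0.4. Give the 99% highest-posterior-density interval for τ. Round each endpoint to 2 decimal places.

The exponential density is strictly decreasing on [0, ∞), so the HPD interval is anchored at 0: [0, q] with P(τ ≤ q) = 0.99.
q = −ln(1 − 0.99) / 0.4 = 4.6052 / 0.4 = 11.51.

[0.00, 11.51]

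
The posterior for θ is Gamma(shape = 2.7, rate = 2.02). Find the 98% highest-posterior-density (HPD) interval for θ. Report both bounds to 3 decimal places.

The posterior is unimodal and skewed, so the HPD interval has equal density at both endpoints and is the shortest 98% interval.
Solving f(0.059) = f(3.501) with F(3.501) − F(0.059) = 0.98 gives [0.059, 3.501].
For comparison, the equal-tailed interval is [0.167, 3.907]; the HPD is narrower and shifted toward the mode.

[0.059, 3.501]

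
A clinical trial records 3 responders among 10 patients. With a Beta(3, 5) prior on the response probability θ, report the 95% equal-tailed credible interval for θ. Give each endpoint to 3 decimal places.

Posterior: Beta(3+3, 5+7) = Beta(6, 12).
Equal-tailed 95% interval: the 0.025 and 0.975 quantiles of Beta(6, 12).
Posterior mean ≈ 0.333, SD ≈ 0.108; a Normal approximation gives roughly [0.121, 0.545].
Exact: F⁻¹(0.025) = 0.142; F⁻¹(0.975) = 0.560.

[0.142, 0.560]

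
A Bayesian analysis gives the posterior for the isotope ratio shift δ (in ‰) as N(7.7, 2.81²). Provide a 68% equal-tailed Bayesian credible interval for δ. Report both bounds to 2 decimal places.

[4.91, 10.49]

The posterior is symmetric, so the 68% equal-tailed interval is δ = 7.7 ± z·2.81 with z = 0.994.
Half-width: 0.994 × 2.81 = 2.79.
7.7 − 2.79 = 4.91; 7.7 + 2.79 = 10.49.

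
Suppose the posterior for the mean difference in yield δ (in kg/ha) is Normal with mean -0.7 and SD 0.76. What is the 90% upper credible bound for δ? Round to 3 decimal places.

0.274

Need U with P(δ ≤ U) = 0.90: U = -0.7 + z_{0.1}·0.76.
z = 1.282; U = -0.7 + 1.282 × 0.76 = 0.274.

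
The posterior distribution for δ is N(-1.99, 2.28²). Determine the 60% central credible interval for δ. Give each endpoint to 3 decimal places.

[-3.909, -0.071]

The posterior is symmetric, so the 60% equal-tailed interval is δ = -1.99 ± z·2.28 with z = 0.842.
Half-width: 0.842 × 2.28 = 1.919.
-1.99 − 1.919 = -3.909; -1.99 + 1.919 = -0.071.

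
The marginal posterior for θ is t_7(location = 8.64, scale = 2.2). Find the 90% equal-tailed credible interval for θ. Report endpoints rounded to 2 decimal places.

The t_7 distribution is symmetric; the 90% interval is 8.64 ± t·2.2 with t_{0.95,7} = 1.895.
Half-width: 1.895 × 2.2 = 4.17.
8.64 − 4.17 = 4.47; 8.64 + 4.17 = 12.81.

[4.47, 12.81]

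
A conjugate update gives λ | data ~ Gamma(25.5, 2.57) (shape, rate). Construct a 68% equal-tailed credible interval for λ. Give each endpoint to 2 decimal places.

Posterior: Gamma(shape 25.5, rate 2.57).
Equal-tailed 68% interval: Gamma(25.5, 2.57) quantiles at 0.16 and 0.84.
Posterior mean ≈ 9.92, SD ≈ 1.96; a Normal approximation gives roughly [7.97, 11.88].
Exact: lower = 7.98; upper = 11.86.

[7.98, 11.86]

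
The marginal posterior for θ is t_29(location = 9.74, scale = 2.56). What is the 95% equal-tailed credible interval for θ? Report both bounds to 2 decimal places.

[4.50, 14.98]

The t_29 distribution is symmetric; the 95% interval is 9.74 ± t·2.56 with t_{0.975,29} = 2.045.
Half-width: 2.045 × 2.56 = 5.24.
9.74 − 5.24 = 4.50; 9.74 + 5.24 = 14.98.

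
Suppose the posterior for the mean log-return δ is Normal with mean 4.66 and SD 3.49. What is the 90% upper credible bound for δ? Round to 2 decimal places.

Need U with P(δ ≤ U) = 0.90: U = 4.66 + z_{0.1}·3.49.
z = 1.282; U = 4.66 + 1.282 × 3.49 = 9.13.

9.13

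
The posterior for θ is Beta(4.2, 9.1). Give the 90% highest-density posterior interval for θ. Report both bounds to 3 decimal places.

[0.113, 0.511]

The posterior is unimodal and skewed, so the HPD interval has equal density at both endpoints and is the shortest 90% interval.
Solving f(0.113) = f(0.511) with F(0.511) − F(0.113) = 0.90 gives [0.113, 0.511].
For comparison, the equal-tailed interval is [0.130, 0.534]; the HPD is narrower and shifted toward the mode.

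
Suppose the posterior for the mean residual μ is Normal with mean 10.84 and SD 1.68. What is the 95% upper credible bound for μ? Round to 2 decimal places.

13.60

Need U with P(μ ≤ U) = 0.95: U = 10.84 + z_{0.05}·1.68.
z = 1.645; U = 10.84 + 1.645 × 1.68 = 13.60.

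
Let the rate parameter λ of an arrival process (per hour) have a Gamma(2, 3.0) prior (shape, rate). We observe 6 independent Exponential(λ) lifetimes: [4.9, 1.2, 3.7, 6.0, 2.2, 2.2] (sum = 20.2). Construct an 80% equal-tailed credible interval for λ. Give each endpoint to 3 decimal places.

[0.201, 0.507]

Posterior: Gamma(2+6, 3.0+20.2) = Gamma(8, 23.2) (shape, rate).
Equal-tailed 80% interval: Gamma(8, 23.2) quantiles at 0.1 and 0.9.
Posterior mean ≈ 0.345, SD ≈ 0.122; a Normal approximation gives roughly [0.189, 0.501].
Exact: lower = 0.201; upper = 0.507.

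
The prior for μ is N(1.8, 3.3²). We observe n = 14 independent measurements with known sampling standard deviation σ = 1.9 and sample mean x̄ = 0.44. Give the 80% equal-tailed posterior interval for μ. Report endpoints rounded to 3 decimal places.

[-0.172, 1.115]

Posterior precision = 1/3.3² + 14/1.9² = 0.0918 + 3.8781 = 3.9699, so posterior SD = 0.5019.
Posterior mean = (1.8/3.3² + 14·0.44/1.9²) / 3.9699 = 0.4715.
Interval: 0.4715 ± 1.282 × 0.5019 → [-0.172, 1.115].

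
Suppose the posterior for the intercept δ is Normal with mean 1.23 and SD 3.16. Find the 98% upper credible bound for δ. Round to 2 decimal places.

7.72

Need U with P(δ ≤ U) = 0.98: U = 1.23 + z_{0.02}·3.16.
z = 2.054; U = 1.23 + 2.054 × 3.16 = 7.72.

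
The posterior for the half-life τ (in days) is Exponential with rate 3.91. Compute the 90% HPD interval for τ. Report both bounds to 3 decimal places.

[0.000, 0.589]

The exponential density is strictly decreasing on [0, ∞), so the HPD interval is anchored at 0: [0, q] with P(τ ≤ q) = 0.90.
q = −ln(1 − 0.90) / 3.91 = 2.3026 / 3.91 = 0.589.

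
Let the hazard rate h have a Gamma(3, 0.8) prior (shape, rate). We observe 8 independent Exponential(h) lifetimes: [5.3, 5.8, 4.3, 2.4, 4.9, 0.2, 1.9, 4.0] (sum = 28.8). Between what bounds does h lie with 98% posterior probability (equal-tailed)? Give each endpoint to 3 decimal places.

Posterior: Gamma(3+8, 0.8+28.8) = Gamma(11, 29.6) (shape, rate).
Equal-tailed 98% interval: Gamma(11, 29.6) quantiles at 0.01 and 0.99.
Posterior mean ≈ 0.372, SD ≈ 0.112; a Normal approximation gives roughly [0.111, 0.632].
Exact: lower = 0.161; upper = 0.681.

[0.161, 0.681]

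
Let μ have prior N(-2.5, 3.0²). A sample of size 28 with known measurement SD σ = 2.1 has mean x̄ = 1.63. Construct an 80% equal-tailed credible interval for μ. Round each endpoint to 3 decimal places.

Posterior precision = 1/3.0² + 28/2.1² = 0.1111 + 6.3492 = 6.4603, so posterior SD = 0.3934.
Posterior mean = (-2.5/3.0² + 28·1.63/2.1²) / 6.4603 = 1.5590.
Interval: 1.5590 ± 1.282 × 0.3934 → [1.055, 2.063].

[1.055, 2.063]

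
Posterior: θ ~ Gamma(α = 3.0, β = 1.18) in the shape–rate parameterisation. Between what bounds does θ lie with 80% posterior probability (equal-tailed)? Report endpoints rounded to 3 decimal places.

Posterior: Gamma(shape 3.0, rate 1.18).
Equal-tailed 80% interval: Gamma(3.0, 1.18) quantiles at 0.1 and 0.9.
Posterior mean ≈ 2.542, SD ≈ 1.468; a Normal approximation gives roughly [0.661, 4.423].
Exact: lower = 0.934; upper = 4.510.

[0.934, 4.510]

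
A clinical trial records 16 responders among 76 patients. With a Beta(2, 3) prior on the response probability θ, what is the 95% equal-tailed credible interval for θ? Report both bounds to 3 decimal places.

Posterior: Beta(2+16, 3+60) = Beta(18, 63).
Equal-tailed 95% interval: the 0.025 and 0.975 quantiles of Beta(18, 63).
Posterior mean ≈ 0.222, SD ≈ 0.046; a Normal approximation gives roughly [0.132, 0.312].
Exact: F⁻¹(0.025) = 0.139; F⁻¹(0.975) = 0.318.

[0.139, 0.318]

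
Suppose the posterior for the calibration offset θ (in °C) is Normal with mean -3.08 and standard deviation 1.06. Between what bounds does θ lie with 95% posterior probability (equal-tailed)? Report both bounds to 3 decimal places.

[-5.158, -1.002]

The posterior is symmetric, so the 95% equal-tailed interval is θ = -3.08 ± z·1.06 with z = 1.960.
Half-width: 1.960 × 1.06 = 2.078.
-3.08 − 2.078 = -5.158; -3.08 + 2.078 = -1.002.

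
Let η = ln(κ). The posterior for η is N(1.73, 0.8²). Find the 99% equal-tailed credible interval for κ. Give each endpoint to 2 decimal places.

[0.72, 44.29]

On the log scale the 99% interval is 1.73 ± 2.576 × 0.8 = [-0.3307, 3.7907].
Exponentiate: [e^-0.3307, e^3.7907] = [0.72, 44.29].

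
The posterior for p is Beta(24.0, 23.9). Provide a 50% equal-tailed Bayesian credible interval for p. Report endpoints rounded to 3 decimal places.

Posterior: Beta(24.0, 23.9).
Equal-tailed 50% interval: the 0.25 and 0.75 quantiles of Beta(24.0, 23.9).
Posterior mean ≈ 0.501, SD ≈ 0.072; a Normal approximation gives roughly [0.453, 0.549].
Exact: F⁻¹(0.25) = 0.452; F⁻¹(0.75) = 0.550.

[0.452, 0.550]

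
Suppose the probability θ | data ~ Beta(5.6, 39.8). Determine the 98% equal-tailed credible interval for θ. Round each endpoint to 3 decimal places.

Posterior: Beta(5.6, 39.8).
Equal-tailed 98% interval: the 0.01 and 0.99 quantiles of Beta(5.6, 39.8).
Posterior mean ≈ 0.123, SD ≈ 0.048; a Normal approximation gives roughly [0.011, 0.236].
Exact: F⁻¹(0.01) = 0.037; F⁻¹(0.99) = 0.258.

[0.037, 0.258]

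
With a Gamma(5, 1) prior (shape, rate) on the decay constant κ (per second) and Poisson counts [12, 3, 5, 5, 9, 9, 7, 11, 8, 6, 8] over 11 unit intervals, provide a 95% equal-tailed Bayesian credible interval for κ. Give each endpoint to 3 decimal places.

[5.882, 8.943]

Posterior: Gamma(5+83, 1+11) = Gamma(88, 12) (shape, rate).
Equal-tailed 95% interval: Gamma(88, 12) quantiles at 0.025 and 0.975.
Posterior mean ≈ 7.333, SD ≈ 0.782; a Normal approximation gives roughly [5.801, 8.866].
Exact: lower = 5.882; upper = 8.943.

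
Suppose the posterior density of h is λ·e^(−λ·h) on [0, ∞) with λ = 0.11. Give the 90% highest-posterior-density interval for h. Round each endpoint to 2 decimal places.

[0.00, 20.93]

The exponential density is strictly decreasing on [0, ∞), so the HPD interval is anchored at 0: [0, q] with P(h ≤ q) = 0.90.
q = −ln(1 − 0.90) / 0.11 = 2.3026 / 0.11 = 20.93.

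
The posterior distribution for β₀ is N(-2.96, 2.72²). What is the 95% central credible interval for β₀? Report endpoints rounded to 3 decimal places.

[-8.291, 2.371]

The posterior is symmetric, so the 95% equal-tailed interval is β₀ = -2.96 ± z·2.72 with z = 1.960.
Half-width: 1.960 × 2.72 = 5.331.
-2.96 − 5.331 = -8.291; -2.96 + 5.331 = 2.371.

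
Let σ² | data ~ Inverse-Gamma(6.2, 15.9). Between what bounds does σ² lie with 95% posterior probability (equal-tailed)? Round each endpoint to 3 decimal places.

[1.331, 6.848]

Inverse-Gamma(6.2, 15.9) quantiles: F⁻¹(0.025) and F⁻¹(0.975).
Equivalently, 1/σ² ~ Gamma(6.2, rate = 15.9); invert its 0.975 and 0.025 quantiles.
Posterior mean ≈ 3.058, SD ≈ 1.492; a Normal approximation gives roughly [0.133, 5.982].
Exact: lower = 1.331; upper = 6.848.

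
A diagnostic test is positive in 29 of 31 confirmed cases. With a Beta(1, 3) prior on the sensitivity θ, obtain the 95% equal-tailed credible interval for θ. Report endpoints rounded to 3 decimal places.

[0.725, 0.950]

Posterior: Beta(1+29, 3+2) = Beta(30, 5).
Equal-tailed 95% interval: the 0.025 and 0.975 quantiles of Beta(30, 5).
Posterior mean ≈ 0.857, SD ≈ 0.058; a Normal approximation gives roughly [0.743, 0.971].
Exact: F⁻¹(0.025) = 0.725; F⁻¹(0.975) = 0.950.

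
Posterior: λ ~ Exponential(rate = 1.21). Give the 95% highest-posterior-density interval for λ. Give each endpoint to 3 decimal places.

[0.000, 2.476]

The exponential density is strictly decreasing on [0, ∞), so the HPD interval is anchored at 0: [0, q] with P(λ ≤ q) = 0.95.
q = −ln(1 − 0.95) / 1.21 = 2.9957 / 1.21 = 2.476.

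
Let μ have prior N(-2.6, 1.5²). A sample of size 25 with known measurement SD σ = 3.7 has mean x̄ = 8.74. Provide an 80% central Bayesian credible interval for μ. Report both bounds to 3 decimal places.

[5.670, 7.371]

Posterior precision = 1/1.5² + 25/3.7² = 0.4444 + 1.8262 = 2.2706, so posterior SD = 0.6636.
Posterior mean = (-2.6/1.5² + 25·8.74/3.7²) / 2.2706 = 6.5203.
Interval: 6.5203 ± 1.282 × 0.6636 → [5.670, 7.371].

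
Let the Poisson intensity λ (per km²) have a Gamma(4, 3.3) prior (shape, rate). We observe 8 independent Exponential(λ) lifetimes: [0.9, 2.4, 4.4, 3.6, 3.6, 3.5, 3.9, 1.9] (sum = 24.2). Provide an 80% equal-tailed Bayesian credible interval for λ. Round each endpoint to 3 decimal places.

Posterior: Gamma(4+8, 3.3+24.2) = Gamma(12, 27.5) (shape, rate).
Equal-tailed 80% interval: Gamma(12, 27.5) quantiles at 0.1 and 0.9.
Posterior mean ≈ 0.436, SD ≈ 0.126; a Normal approximation gives roughly [0.275, 0.598].
Exact: lower = 0.285; upper = 0.604.

[0.285, 0.604]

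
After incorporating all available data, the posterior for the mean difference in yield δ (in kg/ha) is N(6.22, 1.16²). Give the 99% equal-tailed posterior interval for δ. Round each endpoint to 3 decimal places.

[3.232, 9.208]

The posterior is symmetric, so the 99% equal-tailed interval is δ = 6.22 ± z·1.16 with z = 2.576.
Half-width: 2.576 × 1.16 = 2.988.
6.22 − 2.988 = 3.232; 6.22 + 2.988 = 9.208.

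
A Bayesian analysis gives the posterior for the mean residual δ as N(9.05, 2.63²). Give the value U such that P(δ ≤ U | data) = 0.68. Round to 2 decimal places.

10.28

Need U with P(δ ≤ U) = 0.68: U = 9.05 + z_{0.32}·2.63.
z = 0.468; U = 9.05 + 0.468 × 2.63 = 10.28.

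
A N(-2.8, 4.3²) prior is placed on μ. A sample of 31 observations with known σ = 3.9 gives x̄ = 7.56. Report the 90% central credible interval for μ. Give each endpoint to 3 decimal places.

Posterior precision = 1/4.3² + 31/3.9² = 0.0541 + 2.0381 = 2.0922, so posterior SD = 0.6913.
Posterior mean = (-2.8/4.3² + 31·7.56/3.9²) / 2.0922 = 7.2922.
Interval: 7.2922 ± 1.645 × 0.6913 → [6.155, 8.429].

[6.155, 8.429]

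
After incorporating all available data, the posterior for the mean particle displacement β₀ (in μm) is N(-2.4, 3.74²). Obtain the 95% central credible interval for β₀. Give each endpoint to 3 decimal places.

The posterior is symmetric, so the 95% equal-tailed interval is β₀ = -2.4 ± z·3.74 with z = 1.960.
Half-width: 1.960 × 3.74 = 7.330.
-2.4 − 7.330 = -9.730; -2.4 + 7.330 = 4.930.

[-9.730, 4.930]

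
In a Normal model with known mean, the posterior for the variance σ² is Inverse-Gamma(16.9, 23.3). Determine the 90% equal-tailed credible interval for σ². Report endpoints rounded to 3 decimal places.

Inverse-Gamma(16.9, 23.3) quantiles: F⁻¹(0.05) and F⁻¹(0.95).
Equivalently, 1/σ² ~ Gamma(16.9, rate = 23.3); invert its 0.95 and 0.05 quantiles.
Posterior mean ≈ 1.465, SD ≈ 0.380; a Normal approximation gives roughly [0.841, 2.090].
Exact: lower = 0.964; upper = 2.167.

[0.964, 2.167]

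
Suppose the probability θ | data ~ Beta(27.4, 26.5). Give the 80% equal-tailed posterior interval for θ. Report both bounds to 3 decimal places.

Posterior: Beta(27.4, 26.5).
Equal-tailed 80% interval: the 0.1 and 0.9 quantiles of Beta(27.4, 26.5).
Posterior mean ≈ 0.508, SD ≈ 0.067; a Normal approximation gives roughly [0.422, 0.595].
Exact: F⁻¹(0.1) = 0.421; F⁻¹(0.9) = 0.595.

[0.421, 0.595]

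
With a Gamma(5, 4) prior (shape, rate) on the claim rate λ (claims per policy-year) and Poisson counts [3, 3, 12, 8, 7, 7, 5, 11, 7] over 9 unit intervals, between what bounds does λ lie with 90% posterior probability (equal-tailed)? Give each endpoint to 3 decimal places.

Posterior: Gamma(5+63, 4+9) = Gamma(68, 13) (shape, rate).
Equal-tailed 90% interval: Gamma(68, 13) quantiles at 0.05 and 0.95.
Posterior mean ≈ 5.231, SD ≈ 0.634; a Normal approximation gives roughly [4.187, 6.274].
Exact: lower = 4.233; upper = 6.316.

[4.233, 6.316]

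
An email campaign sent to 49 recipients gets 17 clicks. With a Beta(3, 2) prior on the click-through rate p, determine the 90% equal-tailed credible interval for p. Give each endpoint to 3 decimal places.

[0.266, 0.480]

Posterior: Beta(3+17, 2+32) = Beta(20, 34).
Equal-tailed 90% interval: the 0.05 and 0.95 quantiles of Beta(20, 34).
Posterior mean ≈ 0.370, SD ≈ 0.065; a Normal approximation gives roughly [0.263, 0.477].
Exact: F⁻¹(0.05) = 0.266; F⁻¹(0.95) = 0.480.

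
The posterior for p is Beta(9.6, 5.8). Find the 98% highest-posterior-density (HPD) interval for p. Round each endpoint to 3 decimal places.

The posterior is unimodal and skewed, so the HPD interval has equal density at both endpoints and is the shortest 98% interval.
Solving f(0.345) = f(0.877) with F(0.877) − F(0.345) = 0.98 gives [0.345, 0.877].
For comparison, the equal-tailed interval is [0.334, 0.868]; the HPD is narrower and shifted toward the mode.

[0.345, 0.877]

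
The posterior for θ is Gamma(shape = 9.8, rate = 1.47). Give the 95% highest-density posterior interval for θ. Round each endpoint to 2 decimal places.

The posterior is unimodal and skewed, so the HPD interval has equal density at both endpoints and is the shortest 95% interval.
Solving f(2.83) = f(10.91) with F(10.91) − F(2.83) = 0.95 gives [2.83, 10.91].
For comparison, the equal-tailed interval is [3.17, 11.44]; the HPD is narrower and shifted toward the mode.

[2.83, 10.91]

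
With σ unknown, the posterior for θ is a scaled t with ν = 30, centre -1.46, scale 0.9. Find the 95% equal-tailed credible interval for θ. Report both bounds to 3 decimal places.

[-3.298, 0.378]

The t_30 distribution is symmetric; the 95% interval is -1.46 ± t·0.9 with t_{0.975,30} = 2.042.
Half-width: 2.042 × 0.9 = 1.838.
-1.46 − 1.838 = -3.298; -1.46 + 1.838 = 0.378.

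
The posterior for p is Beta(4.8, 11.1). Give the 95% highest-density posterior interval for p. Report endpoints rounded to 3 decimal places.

The posterior is unimodal and skewed, so the HPD interval has equal density at both endpoints and is the shortest 95% interval.
Solving f(0.097) = f(0.521) with F(0.521) − F(0.097) = 0.95 gives [0.097, 0.521].
For comparison, the equal-tailed interval is [0.111, 0.540]; the HPD is narrower and shifted toward the mode.

[0.097, 0.521]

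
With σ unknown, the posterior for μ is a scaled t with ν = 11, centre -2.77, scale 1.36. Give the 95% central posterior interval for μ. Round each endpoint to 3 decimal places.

The t_11 distribution is symmetric; the 95% interval is -2.77 ± t·1.36 with t_{0.975,11} = 2.201.
Half-width: 2.201 × 1.36 = 2.993.
-2.77 − 2.993 = -5.763; -2.77 + 2.993 = 0.223.

[-5.763, 0.223]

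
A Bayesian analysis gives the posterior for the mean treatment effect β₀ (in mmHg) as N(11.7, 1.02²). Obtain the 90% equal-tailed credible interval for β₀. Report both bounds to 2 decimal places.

The posterior is symmetric, so the 90% equal-tailed interval is β₀ = 11.7 ± z·1.02 with z = 1.645.
Half-width: 1.645 × 1.02 = 1.68.
11.7 − 1.68 = 10.02; 11.7 + 1.68 = 13.38.

[10.02, 13.38]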